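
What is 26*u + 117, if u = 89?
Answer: 2431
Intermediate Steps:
26*u + 117 = 26*89 + 117 = 2314 + 117 = 2431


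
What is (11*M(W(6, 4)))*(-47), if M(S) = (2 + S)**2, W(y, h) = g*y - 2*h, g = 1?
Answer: 0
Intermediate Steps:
W(y, h) = y - 2*h (W(y, h) = 1*y - 2*h = y - 2*h)
(11*M(W(6, 4)))*(-47) = (11*(2 + (6 - 2*4))**2)*(-47) = (11*(2 + (6 - 8))**2)*(-47) = (11*(2 - 2)**2)*(-47) = (11*0**2)*(-47) = (11*0)*(-47) = 0*(-47) = 0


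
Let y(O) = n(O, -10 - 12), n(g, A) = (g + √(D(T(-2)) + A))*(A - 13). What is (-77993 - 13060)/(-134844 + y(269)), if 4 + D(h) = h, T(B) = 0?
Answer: 4378404909/6936896977 - 1062285*I*√26/6936896977 ≈ 0.63118 - 0.00078084*I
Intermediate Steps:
D(h) = -4 + h
n(g, A) = (-13 + A)*(g + √(-4 + A)) (n(g, A) = (g + √((-4 + 0) + A))*(A - 13) = (g + √(-4 + A))*(-13 + A) = (-13 + A)*(g + √(-4 + A)))
y(O) = -35*O - 35*I*√26 (y(O) = -13*O - 13*√(-4 + (-10 - 12)) + (-10 - 12)*O + (-10 - 12)*√(-4 + (-10 - 12)) = -13*O - 13*√(-4 - 22) - 22*O - 22*√(-4 - 22) = -13*O - 13*I*√26 - 22*O - 22*I*√26 = -35*O - 35*I*√26)
(-77993 - 13060)/(-134844 + y(269)) = (-77993 - 13060)/(-134844 + (-35*269 - 35*I*√26)) = -91053/(-134844 + (-9415 - 35*I*√26)) = -91053/(-144259 - 35*I*√26)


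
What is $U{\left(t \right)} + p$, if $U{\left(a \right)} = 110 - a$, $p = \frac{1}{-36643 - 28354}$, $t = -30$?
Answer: $\frac{9099579}{64997} \approx 140.0$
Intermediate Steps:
$p = - \frac{1}{64997}$ ($p = \frac{1}{-64997} = - \frac{1}{64997} \approx -1.5385 \cdot 10^{-5}$)
$U{\left(t \right)} + p = \left(110 - -30\right) - \frac{1}{64997} = \left(110 + 30\right) - \frac{1}{64997} = 140 - \frac{1}{64997} = \frac{9099579}{64997}$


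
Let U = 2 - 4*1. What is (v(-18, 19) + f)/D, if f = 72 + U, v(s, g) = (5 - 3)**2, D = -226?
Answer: -37/113 ≈ -0.32743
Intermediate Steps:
v(s, g) = 4 (v(s, g) = 2**2 = 4)
U = -2 (U = 2 - 4 = -2)
f = 70 (f = 72 - 2 = 70)
(v(-18, 19) + f)/D = (4 + 70)/(-226) = -1/226*74 = -37/113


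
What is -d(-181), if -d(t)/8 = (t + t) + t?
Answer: -4344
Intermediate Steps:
d(t) = -24*t (d(t) = -8*((t + t) + t) = -8*(2*t + t) = -24*t)
-d(-181) = -(-24)*(-181) = -1*4344 = -4344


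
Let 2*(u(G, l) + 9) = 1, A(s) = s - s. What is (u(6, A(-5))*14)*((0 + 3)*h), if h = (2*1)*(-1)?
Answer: 714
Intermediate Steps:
A(s) = 0
h = -2 (h = 2*(-1) = -2)
u(G, l) = -17/2 (u(G, l) = -9 + (1/2)*1 = -9 + 1/2 = -17/2)
(u(6, A(-5))*14)*((0 + 3)*h) = (-17/2*14)*((0 + 3)*(-2)) = -357*(-2) = -119*(-6) = 714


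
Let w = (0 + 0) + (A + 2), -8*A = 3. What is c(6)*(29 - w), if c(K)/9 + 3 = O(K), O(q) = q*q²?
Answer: 419823/8 ≈ 52478.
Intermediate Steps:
A = -3/8 (A = -⅛*3 = -3/8 ≈ -0.37500)
O(q) = q³
c(K) = -27 + 9*K³
w = 13/8 (w = (0 + 0) + (-3/8 + 2) = 0 + 13/8 = 13/8 ≈ 1.6250)
c(6)*(29 - w) = (-27 + 9*6³)*(29 - 1*13/8) = (-27 + 9*216)*(29 - 13/8) = (-27 + 1944)*(219/8) = 1917*(219/8) = 419823/8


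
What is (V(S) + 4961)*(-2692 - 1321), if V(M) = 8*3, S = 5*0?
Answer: -20004805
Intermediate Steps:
S = 0
V(M) = 24
(V(S) + 4961)*(-2692 - 1321) = (24 + 4961)*(-2692 - 1321) = 4985*(-4013) = -20004805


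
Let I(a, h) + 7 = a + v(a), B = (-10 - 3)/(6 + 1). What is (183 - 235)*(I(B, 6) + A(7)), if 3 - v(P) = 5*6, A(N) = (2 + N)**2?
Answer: -16432/7 ≈ -2347.4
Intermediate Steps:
B = -13/7 ≈ -1.8571
v(P) = -27 (v(P) = 3 - 5*6 = 3 - 1*30 = 3 - 30 = -27)
I(a, h) = -34 + a (I(a, h) = -7 + (a - 27) = -7 + (-27 + a) = -34 + a)
(183 - 235)*(I(B, 6) + A(7)) = (183 - 235)*((-34 - 13/7) + (2 + 7)**2) = -52*(-251/7 + 9**2) = -52*(-251/7 + 81) = -52*316/7 = -16432/7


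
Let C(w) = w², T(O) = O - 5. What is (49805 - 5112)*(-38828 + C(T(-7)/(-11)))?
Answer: -19088152772/11 ≈ -1.7353e+9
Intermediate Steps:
T(O) = -5 + O
(49805 - 5112)*(-38828 + C(T(-7)/(-11))) = (49805 - 5112)*(-38828 + ((-5 - 7)/(-11))²) = 44693*(-38828 + (-12*(-1/11))²) = 44693*(-38828 + (12/11)²) = 44693*(-38828 + 144/121) = 44693*(-4698044/121) = -19088152772/11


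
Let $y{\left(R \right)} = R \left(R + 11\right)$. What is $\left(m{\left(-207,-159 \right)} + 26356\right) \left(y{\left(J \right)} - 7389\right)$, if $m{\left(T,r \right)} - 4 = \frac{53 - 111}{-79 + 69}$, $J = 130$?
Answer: $\frac{1442341089}{5} \approx 2.8847 \cdot 10^{8}$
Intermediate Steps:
$m{\left(T,r \right)} = \frac{49}{5}$ ($m{\left(T,r \right)} = 4 + \frac{53 - 111}{-79 + 69} = 4 - \frac{58}{-10} = 4 - - \frac{29}{5} = 4 + \frac{29}{5} = \frac{49}{5}$)
$y{\left(R \right)} = R \left(11 + R\right)$
$\left(m{\left(-207,-159 \right)} + 26356\right) \left(y{\left(J \right)} - 7389\right) = \left(\frac{49}{5} + 26356\right) \left(130 \left(11 + 130\right) - 7389\right) = \frac{131829 \left(130 \cdot 141 - 7389\right)}{5} = \frac{131829 \left(18330 - 7389\right)}{5} = \frac{131829}{5} \cdot 10941 = \frac{1442341089}{5}$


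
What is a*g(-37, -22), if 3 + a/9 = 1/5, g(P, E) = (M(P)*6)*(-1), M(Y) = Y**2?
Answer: 1034964/5 ≈ 2.0699e+5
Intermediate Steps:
g(P, E) = -6*P**2 (g(P, E) = (P**2*6)*(-1) = (6*P**2)*(-1) = -6*P**2)
a = -126/5 (a = -27 + 9/5 = -126/5 ≈ -25.200)
a*g(-37, -22) = -(-756)*(-37)**2/5 = -(-756)*1369/5 = -126/5*(-8214) = 1034964/5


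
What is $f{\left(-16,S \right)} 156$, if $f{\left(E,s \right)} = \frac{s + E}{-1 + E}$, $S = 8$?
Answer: $\frac{1248}{17} \approx 73.412$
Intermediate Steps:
$f{\left(E,s \right)} = \frac{E + s}{-1 + E}$
$f{\left(-16,S \right)} 156 = \frac{-16 + 8}{-1 - 16} \cdot 156 = \frac{1}{-17} \left(-8\right) 156 = \left(- \frac{1}{17}\right) \left(-8\right) 156 = \frac{8}{17} \cdot 156 = \frac{1248}{17}$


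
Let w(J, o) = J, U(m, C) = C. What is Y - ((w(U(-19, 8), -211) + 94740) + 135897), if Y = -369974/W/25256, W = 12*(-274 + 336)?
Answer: -196996679057/854112 ≈ -2.3065e+5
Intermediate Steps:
W = 744 (W = 12*62 = 744)
Y = -16817/854112 (Y = -369974/744/25256 = -369974*1/744*(1/25256) = -184987/372*1/25256 = -16817/854112 ≈ -0.019689)
Y - ((w(U(-19, 8), -211) + 94740) + 135897) = -16817/854112 - ((8 + 94740) + 135897) = -16817/854112 - (94748 + 135897) = -16817/854112 - 1*230645 = -16817/854112 - 230645 = -196996679057/854112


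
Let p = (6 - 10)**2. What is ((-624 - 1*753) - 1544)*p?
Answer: -46736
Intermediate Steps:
p = 16 (p = (-4)**2 = 16)
((-624 - 1*753) - 1544)*p = ((-624 - 1*753) - 1544)*16 = ((-624 - 753) - 1544)*16 = (-1377 - 1544)*16 = -2921*16 = -46736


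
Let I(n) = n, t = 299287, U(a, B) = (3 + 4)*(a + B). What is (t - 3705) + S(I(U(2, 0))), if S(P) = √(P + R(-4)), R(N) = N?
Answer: 295582 + √10 ≈ 2.9559e+5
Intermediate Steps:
U(a, B) = 7*B + 7*a (U(a, B) = 7*(B + a) = 7*B + 7*a)
S(P) = √(-4 + P) (S(P) = √(P - 4) = √(-4 + P))
(t - 3705) + S(I(U(2, 0))) = (299287 - 3705) + √(-4 + (7*0 + 7*2)) = 295582 + √(-4 + (0 + 14)) = 295582 + √(-4 + 14) = 295582 + √10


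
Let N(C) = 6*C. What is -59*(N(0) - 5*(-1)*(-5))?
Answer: 1475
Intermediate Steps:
-59*(N(0) - 5*(-1)*(-5)) = -59*(6*0 - 5*(-1)*(-5)) = -59*(0 + 5*(-5)) = -59*(0 - 25) = -59*(-25) = 1475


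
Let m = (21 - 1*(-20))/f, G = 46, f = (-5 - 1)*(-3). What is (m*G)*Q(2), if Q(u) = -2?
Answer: -1886/9 ≈ -209.56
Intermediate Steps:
f = 18 (f = -6*(-3) = 18)
m = 41/18 (m = (21 - 1*(-20))/18 = (21 + 20)*(1/18) = 41*(1/18) = 41/18 ≈ 2.2778)
(m*G)*Q(2) = ((41/18)*46)*(-2) = (943/9)*(-2) = -1886/9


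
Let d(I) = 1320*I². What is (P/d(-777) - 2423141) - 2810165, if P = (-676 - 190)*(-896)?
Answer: -74473895512174/14230755 ≈ -5.2333e+6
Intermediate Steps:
P = 775936 (P = -866*(-896) = 775936)
(P/d(-777) - 2423141) - 2810165 = (775936/((1320*(-777)²)) - 2423141) - 2810165 = (775936/((1320*603729)) - 2423141) - 2810165 = (775936/796922280 - 2423141) - 2810165 = (775936*(1/796922280) - 2423141) - 2810165 = (13856/14230755 - 2423141) - 2810165 = -34483125887599/14230755 - 2810165 = -74473895512174/14230755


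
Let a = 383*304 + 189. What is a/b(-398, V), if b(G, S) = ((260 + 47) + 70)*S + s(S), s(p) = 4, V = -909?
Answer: -116621/342689 ≈ -0.34031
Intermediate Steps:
a = 116621 (a = 116432 + 189 = 116621)
b(G, S) = 4 + 377*S (b(G, S) = ((260 + 47) + 70)*S + 4 = (307 + 70)*S + 4 = 377*S + 4 = 4 + 377*S)
a/b(-398, V) = 116621/(4 + 377*(-909)) = 116621/(4 - 342693) = 116621/(-342689) = 116621*(-1/342689) = -116621/342689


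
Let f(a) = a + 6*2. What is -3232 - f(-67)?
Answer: -3177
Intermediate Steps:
f(a) = 12 + a (f(a) = a + 12 = 12 + a)
-3232 - f(-67) = -3232 - (12 - 67) = -3232 - 1*(-55) = -3232 + 55 = -3177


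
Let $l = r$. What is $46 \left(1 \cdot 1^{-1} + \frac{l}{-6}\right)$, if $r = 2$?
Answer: $\frac{92}{3} \approx 30.667$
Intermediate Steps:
$l = 2$
$46 \left(1 \cdot 1^{-1} + \frac{l}{-6}\right) = 46 \left(1 \cdot 1^{-1} + \frac{2}{-6}\right) = 46 \left(1 \cdot 1 + 2 \left(- \frac{1}{6}\right)\right) = 46 \left(1 - \frac{1}{3}\right) = 46 \cdot \frac{2}{3} = \frac{92}{3}$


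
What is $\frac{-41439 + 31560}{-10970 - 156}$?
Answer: $\frac{9879}{11126} \approx 0.88792$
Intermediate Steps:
$\frac{-41439 + 31560}{-10970 - 156} = - \frac{9879}{-10970 - 156} = - \frac{9879}{-11126} = \left(-9879\right) \left(- \frac{1}{11126}\right) = \frac{9879}{11126}$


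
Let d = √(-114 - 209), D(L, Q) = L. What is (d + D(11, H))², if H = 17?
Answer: (11 + I*√323)² ≈ -202.0 + 395.39*I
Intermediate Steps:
d = I*√323 (d = √(-323) = I*√323 ≈ 17.972*I)
(d + D(11, H))² = (I*√323 + 11)² = (11 + I*√323)²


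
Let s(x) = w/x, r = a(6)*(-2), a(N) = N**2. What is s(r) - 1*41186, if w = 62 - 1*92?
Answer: -494227/12 ≈ -41186.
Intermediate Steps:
r = -72 (r = 6**2*(-2) = 36*(-2) = -72)
w = -30 (w = 62 - 92 = -30)
s(x) = -30/x
s(r) - 1*41186 = -30/(-72) - 1*41186 = -30*(-1/72) - 41186 = 5/12 - 41186 = -494227/12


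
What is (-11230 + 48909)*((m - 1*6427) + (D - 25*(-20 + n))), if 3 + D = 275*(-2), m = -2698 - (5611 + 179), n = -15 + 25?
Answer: -573399022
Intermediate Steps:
n = 10
m = -8488 (m = -2698 - 1*5790 = -2698 - 5790 = -8488)
D = -553 (D = -3 + 275*(-2) = -3 - 550 = -553)
(-11230 + 48909)*((m - 1*6427) + (D - 25*(-20 + n))) = (-11230 + 48909)*((-8488 - 1*6427) + (-553 - 25*(-20 + 10))) = 37679*((-8488 - 6427) + (-553 - 25*(-10))) = 37679*(-14915 + (-553 + 250)) = 37679*(-14915 - 303) = 37679*(-15218) = -573399022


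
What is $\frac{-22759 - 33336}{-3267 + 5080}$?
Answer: $- \frac{56095}{1813} \approx -30.94$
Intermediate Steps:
$\frac{-22759 - 33336}{-3267 + 5080} = - \frac{56095}{1813}$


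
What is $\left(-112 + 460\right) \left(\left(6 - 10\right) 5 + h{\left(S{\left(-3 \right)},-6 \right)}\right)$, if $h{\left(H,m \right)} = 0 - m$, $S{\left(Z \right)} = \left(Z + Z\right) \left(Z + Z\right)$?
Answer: $-4872$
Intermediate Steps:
$S{\left(Z \right)} = 4 Z^{2}$ ($S{\left(Z \right)} = 2 Z 2 Z = 4 Z^{2}$)
$h{\left(H,m \right)} = - m$
$\left(-112 + 460\right) \left(\left(6 - 10\right) 5 + h{\left(S{\left(-3 \right)},-6 \right)}\right) = \left(-112 + 460\right) \left(\left(6 - 10\right) 5 - -6\right) = 348 \left(\left(-4\right) 5 + 6\right) = 348 \left(-20 + 6\right) = 348 \left(-14\right) = -4872$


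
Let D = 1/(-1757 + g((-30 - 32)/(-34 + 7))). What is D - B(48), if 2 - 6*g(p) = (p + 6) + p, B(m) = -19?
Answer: 2706146/142433 ≈ 18.999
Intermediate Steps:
g(p) = -⅔ - p/3 (g(p) = ⅓ - ((p + 6) + p)/6 = ⅓ - ((6 + p) + p)/6 = ⅓ - (6 + 2*p)/6 = ⅓ + (-1 - p/3) = -⅔ - p/3)
D = -81/142433 (D = 1/(-1757 + (-⅔ - (-30 - 32)/(3*(-34 + 7)))) = 1/(-1757 + (-⅔ - (-62)/(3*(-27)))) = 1/(-1757 + (-⅔ - (-62)*(-1)/(3*27))) = 1/(-1757 + (-⅔ - ⅓*62/27)) = 1/(-1757 + (-⅔ - 62/81)) = 1/(-1757 - 116/81) = 1/(-142433/81) = -81/142433 ≈ -0.00056869)
D - B(48) = -81/142433 - 1*(-19) = -81/142433 + 19 = 2706146/142433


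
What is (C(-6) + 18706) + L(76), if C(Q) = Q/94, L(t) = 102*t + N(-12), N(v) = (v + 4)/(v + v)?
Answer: 3730616/141 ≈ 26458.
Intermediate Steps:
N(v) = (4 + v)/(2*v) (N(v) = (4 + v)/((2*v)) = (4 + v)*(1/(2*v)) = (4 + v)/(2*v))
L(t) = ⅓ + 102*t (L(t) = 102*t + (½)*(4 - 12)/(-12) = 102*t + (½)*(-1/12)*(-8) = 102*t + ⅓ = ⅓ + 102*t)
C(Q) = Q/94 (C(Q) = Q*(1/94) = Q/94)
(C(-6) + 18706) + L(76) = ((1/94)*(-6) + 18706) + (⅓ + 102*76) = (-3/47 + 18706) + (⅓ + 7752) = 879179/47 + 23257/3 = 3730616/141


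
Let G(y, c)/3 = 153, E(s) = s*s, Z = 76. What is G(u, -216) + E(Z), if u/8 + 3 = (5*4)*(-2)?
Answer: 6235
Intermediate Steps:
E(s) = s²
u = -344 (u = -24 + 8*((5*4)*(-2)) = -24 + 8*(20*(-2)) = -24 + 8*(-40) = -24 - 320 = -344)
G(y, c) = 459 (G(y, c) = 3*153 = 459)
G(u, -216) + E(Z) = 459 + 76² = 459 + 5776 = 6235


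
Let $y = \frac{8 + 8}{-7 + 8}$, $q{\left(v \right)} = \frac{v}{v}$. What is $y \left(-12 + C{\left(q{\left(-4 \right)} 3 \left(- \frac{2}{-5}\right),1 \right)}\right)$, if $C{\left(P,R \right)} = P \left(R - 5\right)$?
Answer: $- \frac{1344}{5} \approx -268.8$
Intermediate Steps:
$q{\left(v \right)} = 1$
$C{\left(P,R \right)} = P \left(-5 + R\right)$
$y = 16$ ($y = \frac{16}{1} = 16 \cdot 1 = 16$)
$y \left(-12 + C{\left(q{\left(-4 \right)} 3 \left(- \frac{2}{-5}\right),1 \right)}\right) = 16 \left(-12 + 1 \cdot 3 \left(- \frac{2}{-5}\right) \left(-5 + 1\right)\right) = 16 \left(-12 + 3 \left(\left(-2\right) \left(- \frac{1}{5}\right)\right) \left(-4\right)\right) = 16 \left(-12 + 3 \cdot \frac{2}{5} \left(-4\right)\right) = 16 \left(-12 + \frac{6}{5} \left(-4\right)\right) = 16 \left(-12 - \frac{24}{5}\right) = 16 \left(- \frac{84}{5}\right) = - \frac{1344}{5}$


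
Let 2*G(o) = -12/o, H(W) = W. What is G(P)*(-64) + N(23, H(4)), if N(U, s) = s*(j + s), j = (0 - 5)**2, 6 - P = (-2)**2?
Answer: 308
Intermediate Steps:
P = 2 (P = 6 - 1*(-2)**2 = 6 - 1*4 = 6 - 4 = 2)
j = 25 (j = (-5)**2 = 25)
G(o) = -6/o (G(o) = (-12/o)/2 = -6/o)
N(U, s) = s*(25 + s)
G(P)*(-64) + N(23, H(4)) = -6/2*(-64) + 4*(25 + 4) = -6*1/2*(-64) + 4*29 = -3*(-64) + 116 = 192 + 116 = 308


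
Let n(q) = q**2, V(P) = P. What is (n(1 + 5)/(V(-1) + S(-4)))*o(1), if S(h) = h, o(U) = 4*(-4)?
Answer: 576/5 ≈ 115.20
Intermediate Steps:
o(U) = -16
(n(1 + 5)/(V(-1) + S(-4)))*o(1) = ((1 + 5)**2/(-1 - 4))*(-16) = (6**2/(-5))*(-16) = (36*(-1/5))*(-16) = -36/5*(-16) = 576/5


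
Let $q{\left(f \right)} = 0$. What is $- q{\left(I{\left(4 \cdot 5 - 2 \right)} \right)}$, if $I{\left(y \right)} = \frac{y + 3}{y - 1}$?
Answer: $0$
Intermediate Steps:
$I{\left(y \right)} = \frac{3 + y}{-1 + y}$
$- q{\left(I{\left(4 \cdot 5 - 2 \right)} \right)} = \left(-1\right) 0 = 0$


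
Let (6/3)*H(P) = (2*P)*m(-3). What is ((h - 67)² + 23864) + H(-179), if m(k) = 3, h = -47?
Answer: 36323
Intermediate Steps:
H(P) = 3*P (H(P) = ((2*P)*3)/2 = (6*P)/2 = 3*P)
((h - 67)² + 23864) + H(-179) = ((-47 - 67)² + 23864) + 3*(-179) = ((-114)² + 23864) - 537 = (12996 + 23864) - 537 = 36860 - 537 = 36323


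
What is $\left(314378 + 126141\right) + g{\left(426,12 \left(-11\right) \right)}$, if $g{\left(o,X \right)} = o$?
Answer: $440945$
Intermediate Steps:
$\left(314378 + 126141\right) + g{\left(426,12 \left(-11\right) \right)} = \left(314378 + 126141\right) + 426 = 440519 + 426 = 440945$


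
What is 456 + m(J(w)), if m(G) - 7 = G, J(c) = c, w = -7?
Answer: 456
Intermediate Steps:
m(G) = 7 + G
456 + m(J(w)) = 456 + (7 - 7) = 456 + 0 = 456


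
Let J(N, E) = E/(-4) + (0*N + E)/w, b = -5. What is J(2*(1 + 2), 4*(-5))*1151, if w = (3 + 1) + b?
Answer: 28775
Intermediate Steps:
w = -1 (w = (3 + 1) - 5 = 4 - 5 = -1)
J(N, E) = -5*E/4 (J(N, E) = E/(-4) + (0*N + E)/(-1) = E*(-¼) + (0 + E)*(-1) = -E/4 + E*(-1) = -E/4 - E = -5*E/4)
J(2*(1 + 2), 4*(-5))*1151 = -5*(-5)*1151 = -5/4*(-20)*1151 = 25*1151 = 28775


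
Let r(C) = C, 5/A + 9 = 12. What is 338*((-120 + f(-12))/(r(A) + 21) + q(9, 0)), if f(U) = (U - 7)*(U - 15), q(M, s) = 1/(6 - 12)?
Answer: 592007/102 ≈ 5804.0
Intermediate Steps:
q(M, s) = -⅙ (q(M, s) = 1/(-6) = -⅙)
A = 5/3 (A = 5/(-9 + 12) = 5/3 ≈ 1.6667)
f(U) = (-15 + U)*(-7 + U) (f(U) = (-7 + U)*(-15 + U) = (-15 + U)*(-7 + U))
338*((-120 + f(-12))/(r(A) + 21) + q(9, 0)) = 338*((-120 + (105 + (-12)² - 22*(-12)))/(5/3 + 21) - ⅙) = 338*((-120 + (105 + 144 + 264))/(68/3) - ⅙) = 338*((-120 + 513)*(3/68) - ⅙) = 338*(393*(3/68) - ⅙) = 338*(1179/68 - ⅙) = 338*(3503/204) = 592007/102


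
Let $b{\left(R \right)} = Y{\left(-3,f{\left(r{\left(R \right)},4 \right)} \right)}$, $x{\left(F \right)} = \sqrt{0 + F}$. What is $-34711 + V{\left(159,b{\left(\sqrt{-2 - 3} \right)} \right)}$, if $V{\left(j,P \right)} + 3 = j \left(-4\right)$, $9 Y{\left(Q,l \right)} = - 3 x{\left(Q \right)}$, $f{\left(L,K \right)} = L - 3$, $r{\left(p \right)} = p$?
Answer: $-35350$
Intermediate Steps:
$f{\left(L,K \right)} = -3 + L$
$x{\left(F \right)} = \sqrt{F}$
$Y{\left(Q,l \right)} = - \frac{\sqrt{Q}}{3}$ ($Y{\left(Q,l \right)} = \frac{\left(-3\right) \sqrt{Q}}{9} = - \frac{\sqrt{Q}}{3}$)
$b{\left(R \right)} = - \frac{i \sqrt{3}}{3}$ ($b{\left(R \right)} = - \frac{\sqrt{-3}}{3} = - \frac{i \sqrt{3}}{3}$)
$V{\left(j,P \right)} = -3 - 4 j$ ($V{\left(j,P \right)} = -3 + j \left(-4\right) = -3 - 4 j$)
$-34711 + V{\left(159,b{\left(\sqrt{-2 - 3} \right)} \right)} = -34711 - 639 = -35350$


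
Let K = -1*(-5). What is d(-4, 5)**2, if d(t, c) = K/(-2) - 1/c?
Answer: 729/100 ≈ 7.2900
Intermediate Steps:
K = 5
d(t, c) = -5/2 - 1/c (d(t, c) = 5/(-2) - 1/c = 5*(-1/2) - 1/c = -5/2 - 1/c)
d(-4, 5)**2 = (-5/2 - 1/5)**2 = (-27/10)**2 = 729/100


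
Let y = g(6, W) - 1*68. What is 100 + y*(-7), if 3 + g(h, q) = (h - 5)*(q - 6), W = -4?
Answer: 667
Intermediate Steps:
g(h, q) = -3 + (-6 + q)*(-5 + h) (g(h, q) = -3 + (h - 5)*(q - 6) = -3 + (-5 + h)*(-6 + q) = -3 + (-6 + q)*(-5 + h))
y = -81 (y = (27 - 6*6 - 5*(-4) + 6*(-4)) - 1*68 = (27 - 36 + 20 - 24) - 68 = -13 - 68 = -81)
100 + y*(-7) = 100 - 81*(-7) = 100 + 567 = 667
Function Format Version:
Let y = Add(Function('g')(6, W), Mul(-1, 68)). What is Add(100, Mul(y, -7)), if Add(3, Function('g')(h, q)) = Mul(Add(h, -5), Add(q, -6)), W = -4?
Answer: 667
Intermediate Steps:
Function('g')(h, q) = Add(-3, Mul(Add(-6, q), Add(-5, h))) (Function('g')(h, q) = Add(-3, Mul(Add(h, -5), Add(q, -6))) = Add(-3, Mul(Add(-5, h), Add(-6, q))) = Add(-3, Mul(Add(-6, q), Add(-5, h))))
y = -81 (y = Add(Add(27, Mul(-6, 6), Mul(-5, -4), Mul(6, -4)), Mul(-1, 68)) = Add(Add(27, -36, 20, -24), -68) = Add(-13, -68) = -81)
Add(100, Mul(y, -7)) = Add(100, Mul(-81, -7)) = Add(100, 567) = 667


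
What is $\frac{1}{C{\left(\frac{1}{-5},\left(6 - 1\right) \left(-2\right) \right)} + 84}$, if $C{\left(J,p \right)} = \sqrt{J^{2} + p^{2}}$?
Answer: $\frac{2100}{173899} - \frac{5 \sqrt{2501}}{173899} \approx 0.010638$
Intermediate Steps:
$\frac{1}{C{\left(\frac{1}{-5},\left(6 - 1\right) \left(-2\right) \right)} + 84} = \frac{1}{\sqrt{\left(\frac{1}{-5}\right)^{2} + \left(\left(6 - 1\right) \left(-2\right)\right)^{2}} + 84} = \frac{1}{\sqrt{\left(- \frac{1}{5}\right)^{2} + \left(5 \left(-2\right)\right)^{2}} + 84} = \frac{1}{\sqrt{\frac{1}{25} + \left(-10\right)^{2}} + 84} = \frac{1}{\sqrt{\frac{1}{25} + 100} + 84} = \frac{1}{\sqrt{\frac{2501}{25}} + 84} = \frac{1}{\frac{\sqrt{2501}}{5} + 84} = \frac{1}{84 + \frac{\sqrt{2501}}{5}}$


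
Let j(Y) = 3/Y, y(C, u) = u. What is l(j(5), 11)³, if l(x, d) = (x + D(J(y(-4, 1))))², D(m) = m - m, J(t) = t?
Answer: 729/15625 ≈ 0.046656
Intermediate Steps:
D(m) = 0
l(x, d) = x² (l(x, d) = (x + 0)² = x²)
l(j(5), 11)³ = ((3/5)²)³ = ((3*(⅕))²)³ = ((⅗)²)³ = (9/25)³ = 729/15625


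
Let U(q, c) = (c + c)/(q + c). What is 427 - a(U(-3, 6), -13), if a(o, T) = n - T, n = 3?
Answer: 411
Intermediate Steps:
U(q, c) = 2*c/(c + q) (U(q, c) = (2*c)/(c + q) = 2*c/(c + q))
a(o, T) = 3 - T
427 - a(U(-3, 6), -13) = 427 - (3 - 1*(-13)) = 427 - (3 + 13) = 427 - 1*16 = 427 - 16 = 411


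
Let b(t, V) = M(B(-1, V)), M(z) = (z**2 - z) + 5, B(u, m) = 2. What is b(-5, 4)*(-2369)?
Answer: -16583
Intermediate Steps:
M(z) = 5 + z**2 - z
b(t, V) = 7 (b(t, V) = 5 + 2**2 - 1*2 = 5 + 4 - 2 = 7)
b(-5, 4)*(-2369) = 7*(-2369) = -16583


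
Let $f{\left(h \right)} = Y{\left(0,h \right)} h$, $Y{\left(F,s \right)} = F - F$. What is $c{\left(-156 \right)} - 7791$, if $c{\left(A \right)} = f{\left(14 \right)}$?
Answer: $-7791$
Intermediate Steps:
$Y{\left(F,s \right)} = 0$
$f{\left(h \right)} = 0$ ($f{\left(h \right)} = 0 h = 0$)
$c{\left(A \right)} = 0$
$c{\left(-156 \right)} - 7791 = 0 - 7791 = -7791$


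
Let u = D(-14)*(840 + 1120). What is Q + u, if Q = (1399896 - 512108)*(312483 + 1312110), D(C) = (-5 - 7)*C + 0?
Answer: 1442294499564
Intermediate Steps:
D(C) = -12*C (D(C) = -12*C + 0 = -12*C)
u = 329280 (u = (-12*(-14))*(840 + 1120) = 168*1960 = 329280)
Q = 1442294170284 (Q = 887788*1624593 = 1442294170284)
Q + u = 1442294170284 + 329280 = 1442294499564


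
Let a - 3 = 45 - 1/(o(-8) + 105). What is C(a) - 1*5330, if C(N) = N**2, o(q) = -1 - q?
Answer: -37968895/12544 ≈ -3026.9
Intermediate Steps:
a = 5375/112 (a = 3 + (45 - 1/((-1 - 1*(-8)) + 105)) = 3 + (45 - 1/((-1 + 8) + 105)) = 3 + (45 - 1/(7 + 105)) = 3 + (45 - 1/112) = 3 + 5039/112 = 5375/112 ≈ 47.991)
C(a) - 1*5330 = (5375/112)**2 - 1*5330 = 28890625/12544 - 5330 = -37968895/12544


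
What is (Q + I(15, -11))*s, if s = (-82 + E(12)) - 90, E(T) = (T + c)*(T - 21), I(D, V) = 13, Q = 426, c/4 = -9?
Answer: 19316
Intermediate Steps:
c = -36 (c = 4*(-9) = -36)
E(T) = (-36 + T)*(-21 + T) (E(T) = (T - 36)*(T - 21) = (-36 + T)*(-21 + T))
s = 44 (s = (-82 + (756 + 12² - 57*12)) - 90 = (-82 + (756 + 144 - 684)) - 90 = (-82 + 216) - 90 = 134 - 90 = 44)
(Q + I(15, -11))*s = (426 + 13)*44 = 439*44 = 19316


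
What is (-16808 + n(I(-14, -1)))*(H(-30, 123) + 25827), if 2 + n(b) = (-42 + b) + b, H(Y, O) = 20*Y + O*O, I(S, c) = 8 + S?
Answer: -680563584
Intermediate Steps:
H(Y, O) = O² + 20*Y (H(Y, O) = 20*Y + O² = O² + 20*Y)
n(b) = -44 + 2*b (n(b) = -2 + ((-42 + b) + b) = -2 + (-42 + 2*b) = -44 + 2*b)
(-16808 + n(I(-14, -1)))*(H(-30, 123) + 25827) = (-16808 + (-44 + 2*(8 - 14)))*((123² + 20*(-30)) + 25827) = (-16808 + (-44 + 2*(-6)))*((15129 - 600) + 25827) = (-16808 + (-44 - 12))*(14529 + 25827) = (-16808 - 56)*40356 = -16864*40356 = -680563584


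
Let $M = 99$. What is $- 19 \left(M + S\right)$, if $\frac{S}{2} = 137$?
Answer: $-7087$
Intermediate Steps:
$S = 274$ ($S = 2 \cdot 137 = 274$)
$- 19 \left(M + S\right) = - 19 \left(99 + 274\right) = \left(-19\right) 373 = -7087$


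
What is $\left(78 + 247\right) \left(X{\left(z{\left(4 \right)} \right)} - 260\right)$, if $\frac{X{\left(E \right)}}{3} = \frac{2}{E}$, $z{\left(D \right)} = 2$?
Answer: $-83525$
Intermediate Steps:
$X{\left(E \right)} = \frac{6}{E}$ ($X{\left(E \right)} = 3 \frac{2}{E} = \frac{6}{E}$)
$\left(78 + 247\right) \left(X{\left(z{\left(4 \right)} \right)} - 260\right) = \left(78 + 247\right) \left(\frac{6}{2} - 260\right) = 325 \left(6 \cdot \frac{1}{2} - 260\right) = 325 \left(3 - 260\right) = 325 \left(-257\right) = -83525$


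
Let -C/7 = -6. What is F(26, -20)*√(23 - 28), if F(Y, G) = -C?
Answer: -42*I*√5 ≈ -93.915*I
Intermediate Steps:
C = 42 (C = -7*(-6) = 42)
F(Y, G) = -42 (F(Y, G) = -1*42 = -42)
F(26, -20)*√(23 - 28) = -42*√(23 - 28) = -42*I*√5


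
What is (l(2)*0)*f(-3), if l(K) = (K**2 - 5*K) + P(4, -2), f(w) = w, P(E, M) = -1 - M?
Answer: 0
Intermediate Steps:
l(K) = 1 + K**2 - 5*K (l(K) = (K**2 - 5*K) + (-1 - 1*(-2)) = (K**2 - 5*K) + (-1 + 2) = (K**2 - 5*K) + 1 = 1 + K**2 - 5*K)
(l(2)*0)*f(-3) = ((1 + 2**2 - 5*2)*0)*(-3) = ((1 + 4 - 10)*0)*(-3) = -5*0*(-3) = 0*(-3) = 0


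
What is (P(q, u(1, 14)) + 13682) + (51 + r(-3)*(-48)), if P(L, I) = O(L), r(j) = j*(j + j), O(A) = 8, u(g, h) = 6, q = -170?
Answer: 12877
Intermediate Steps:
r(j) = 2*j² (r(j) = j*(2*j) = 2*j²)
P(L, I) = 8
(P(q, u(1, 14)) + 13682) + (51 + r(-3)*(-48)) = (8 + 13682) + (51 + (2*(-3)²)*(-48)) = 13690 + (51 + (2*9)*(-48)) = 13690 + (51 + 18*(-48)) = 13690 + (51 - 864) = 13690 - 813 = 12877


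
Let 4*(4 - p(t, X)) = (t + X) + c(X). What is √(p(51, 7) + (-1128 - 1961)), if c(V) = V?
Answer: I*√12405/2 ≈ 55.689*I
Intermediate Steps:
p(t, X) = 4 - X/2 - t/4 (p(t, X) = 4 - ((t + X) + X)/4 = 4 - ((X + t) + X)/4 = 4 - (t + 2*X)/4 = 4 + (-X/2 - t/4) = 4 - X/2 - t/4)
√(p(51, 7) + (-1128 - 1961)) = √((4 - ½*7 - ¼*51) + (-1128 - 1961)) = √((4 - 7/2 - 51/4) - 3089) = √(-49/4 - 3089) = √(-12405/4) = I*√12405/2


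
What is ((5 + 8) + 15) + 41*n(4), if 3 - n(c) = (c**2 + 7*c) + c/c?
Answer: -1694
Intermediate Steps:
n(c) = 2 - c**2 - 7*c (n(c) = 3 - ((c**2 + 7*c) + c/c) = 3 - ((c**2 + 7*c) + 1) = 3 - (1 + c**2 + 7*c) = 3 + (-1 - c**2 - 7*c) = 2 - c**2 - 7*c)
((5 + 8) + 15) + 41*n(4) = ((5 + 8) + 15) + 41*(2 - 1*4**2 - 7*4) = (13 + 15) + 41*(2 - 1*16 - 28) = 28 + 41*(2 - 16 - 28) = 28 + 41*(-42) = 28 - 1722 = -1694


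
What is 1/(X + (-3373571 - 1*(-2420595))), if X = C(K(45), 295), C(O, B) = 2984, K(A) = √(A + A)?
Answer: -1/949992 ≈ -1.0526e-6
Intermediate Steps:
K(A) = √2*√A (K(A) = √(2*A) = √2*√A)
X = 2984
1/(X + (-3373571 - 1*(-2420595))) = 1/(2984 + (-3373571 - 1*(-2420595))) = 1/(2984 + (-3373571 + 2420595)) = 1/(2984 - 952976) = 1/(-949992) = -1/949992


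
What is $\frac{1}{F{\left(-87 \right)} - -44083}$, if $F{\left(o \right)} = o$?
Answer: $\frac{1}{43996} \approx 2.2729 \cdot 10^{-5}$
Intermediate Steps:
$\frac{1}{F{\left(-87 \right)} - -44083} = \frac{1}{-87 - -44083} = \frac{1}{-87 + 44083} = \frac{1}{43996}$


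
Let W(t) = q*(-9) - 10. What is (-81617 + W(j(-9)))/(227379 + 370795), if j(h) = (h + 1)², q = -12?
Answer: -81519/598174 ≈ -0.13628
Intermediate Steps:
j(h) = (1 + h)²
W(t) = 98 (W(t) = -12*(-9) - 10 = 108 - 10 = 98)
(-81617 + W(j(-9)))/(227379 + 370795) = (-81617 + 98)/(227379 + 370795) = -81519/598174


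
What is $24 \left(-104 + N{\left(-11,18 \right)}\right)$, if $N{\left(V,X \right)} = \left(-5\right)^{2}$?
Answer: $-1896$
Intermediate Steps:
$N{\left(V,X \right)} = 25$
$24 \left(-104 + N{\left(-11,18 \right)}\right) = 24 \left(-104 + 25\right) = 24 \left(-79\right) = -1896$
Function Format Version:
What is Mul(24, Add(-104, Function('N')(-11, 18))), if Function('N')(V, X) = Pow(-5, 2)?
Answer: -1896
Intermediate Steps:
Function('N')(V, X) = 25
Mul(24, Add(-104, Function('N')(-11, 18))) = Mul(24, Add(-104, 25)) = Mul(24, -79) = -1896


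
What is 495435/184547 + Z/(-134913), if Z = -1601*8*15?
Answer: 34098597265/8299263137 ≈ 4.1086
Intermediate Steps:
Z = -192120 (Z = -12808*15 = -192120)
495435/184547 + Z/(-134913) = 495435/184547 - 192120/(-134913) = 495435*(1/184547) - 192120*(-1/134913) = 495435/184547 + 64040/44971 = 34098597265/8299263137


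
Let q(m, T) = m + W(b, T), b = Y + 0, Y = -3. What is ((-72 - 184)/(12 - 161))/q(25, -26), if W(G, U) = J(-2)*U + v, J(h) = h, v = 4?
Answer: 256/12069 ≈ 0.021211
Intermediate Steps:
b = -3 (b = -3 + 0 = -3)
W(G, U) = 4 - 2*U (W(G, U) = -2*U + 4 = 4 - 2*U)
q(m, T) = 4 + m - 2*T (q(m, T) = m + (4 - 2*T) = 4 + m - 2*T)
((-72 - 184)/(12 - 161))/q(25, -26) = ((-72 - 184)/(12 - 161))/(4 + 25 - 2*(-26)) = (-256/(-149))/(4 + 25 + 52) = -256*(-1/149)/81 = (256/149)*(1/81) = 256/12069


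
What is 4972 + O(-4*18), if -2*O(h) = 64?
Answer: 4940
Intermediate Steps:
O(h) = -32 (O(h) = -½*64 = -32)
4972 + O(-4*18) = 4972 - 32 = 4940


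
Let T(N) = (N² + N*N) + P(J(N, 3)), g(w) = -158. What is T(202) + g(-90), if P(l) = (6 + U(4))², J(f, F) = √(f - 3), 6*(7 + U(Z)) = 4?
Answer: 733051/9 ≈ 81450.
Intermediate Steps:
U(Z) = -19/3 (U(Z) = -7 + (⅙)*4 = -7 + ⅔ = -19/3)
J(f, F) = √(-3 + f)
P(l) = ⅑ (P(l) = (6 - 19/3)² = (-⅓)² = ⅑)
T(N) = ⅑ + 2*N² (T(N) = (N² + N*N) + ⅑ = (N² + N²) + ⅑ = 2*N² + ⅑ = ⅑ + 2*N²)
T(202) + g(-90) = (⅑ + 2*202²) - 158 = (⅑ + 2*40804) - 158 = (⅑ + 81608) - 158 = 734473/9 - 158 = 733051/9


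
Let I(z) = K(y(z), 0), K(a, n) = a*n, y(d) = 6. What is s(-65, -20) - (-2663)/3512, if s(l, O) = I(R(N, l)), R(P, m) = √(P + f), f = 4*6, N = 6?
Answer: 2663/3512 ≈ 0.75826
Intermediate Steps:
f = 24
R(P, m) = √(24 + P) (R(P, m) = √(P + 24) = √(24 + P))
I(z) = 0 (I(z) = 6*0 = 0)
s(l, O) = 0
s(-65, -20) - (-2663)/3512 = 0 - (-2663)/3512 = 0 - 1*(-2663/3512) = 0 + 2663/3512 = 2663/3512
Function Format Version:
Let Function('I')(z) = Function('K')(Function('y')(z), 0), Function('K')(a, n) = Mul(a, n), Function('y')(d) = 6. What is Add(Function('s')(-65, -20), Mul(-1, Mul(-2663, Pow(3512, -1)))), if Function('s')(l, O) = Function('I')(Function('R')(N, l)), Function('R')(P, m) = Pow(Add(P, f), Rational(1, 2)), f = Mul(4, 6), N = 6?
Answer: Rational(2663, 3512) ≈ 0.75826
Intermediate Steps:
f = 24
Function('R')(P, m) = Pow(Add(24, P), Rational(1, 2)) (Function('R')(P, m) = Pow(Add(P, 24), Rational(1, 2)) = Pow(Add(24, P), Rational(1, 2)))
Function('I')(z) = 0 (Function('I')(z) = Mul(6, 0) = 0)
Function('s')(l, O) = 0
Add(Function('s')(-65, -20), Mul(-1, Mul(-2663, Pow(3512, -1)))) = Add(0, Mul(-1, Mul(-2663, Pow(3512, -1)))) = Add(0, Mul(-1, Mul(-2663, Rational(1, 3512)))) = Add(0, Mul(-1, Rational(-2663, 3512))) = Add(0, Rational(2663, 3512)) = Rational(2663, 3512)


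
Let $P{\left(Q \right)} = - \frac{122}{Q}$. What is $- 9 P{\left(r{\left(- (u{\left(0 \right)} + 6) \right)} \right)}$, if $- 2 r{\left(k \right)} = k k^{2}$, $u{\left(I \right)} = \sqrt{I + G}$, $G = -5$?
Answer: $\frac{2196}{\left(6 + i \sqrt{5}\right)^{3}} \approx 4.0147 - 7.3384 i$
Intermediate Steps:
$u{\left(I \right)} = \sqrt{-5 + I}$ ($u{\left(I \right)} = \sqrt{I - 5} = \sqrt{-5 + I}$)
$r{\left(k \right)} = - \frac{k^{3}}{2}$ ($r{\left(k \right)} = - \frac{k k^{2}}{2} = - \frac{k^{3}}{2}$)
$- 9 P{\left(r{\left(- (u{\left(0 \right)} + 6) \right)} \right)} = - 9 \left(- \frac{122}{\left(- \frac{1}{2}\right) \left(- (\sqrt{-5 + 0} + 6)\right)^{3}}\right) = - 9 \left(- \frac{122}{\left(- \frac{1}{2}\right) \left(- (\sqrt{-5} + 6)\right)^{3}}\right) = - 9 \left(- \frac{122}{\left(- \frac{1}{2}\right) \left(- (i \sqrt{5} + 6)\right)^{3}}\right) = - 9 \left(- \frac{122}{\left(- \frac{1}{2}\right) \left(- (6 + i \sqrt{5})\right)^{3}}\right) = - 9 \left(- \frac{122}{\left(- \frac{1}{2}\right) \left(-6 - i \sqrt{5}\right)^{3}}\right) = - 9 \left(- 122 \left(- \frac{2}{\left(-6 - i \sqrt{5}\right)^{3}}\right)\right) = - 9 \frac{244}{\left(-6 - i \sqrt{5}\right)^{3}} = - \frac{2196}{\left(-6 - i \sqrt{5}\right)^{3}}$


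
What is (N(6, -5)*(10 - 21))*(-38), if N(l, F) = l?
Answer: 2508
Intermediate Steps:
(N(6, -5)*(10 - 21))*(-38) = (6*(10 - 21))*(-38) = (6*(-11))*(-38) = -66*(-38) = 2508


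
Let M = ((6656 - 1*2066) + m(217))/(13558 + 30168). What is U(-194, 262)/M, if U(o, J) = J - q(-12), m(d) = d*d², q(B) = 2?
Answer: 11368760/10222903 ≈ 1.1121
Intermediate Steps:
m(d) = d³
M = 10222903/43726 (M = ((6656 - 1*2066) + 217³)/(13558 + 30168) = ((6656 - 2066) + 10218313)/43726 = (4590 + 10218313)*(1/43726) = 10222903*(1/43726) = 10222903/43726 ≈ 233.79)
U(o, J) = -2 + J (U(o, J) = J - 1*2 = J - 2 = -2 + J)
U(-194, 262)/M = (-2 + 262)/(10222903/43726) = 260*(43726/10222903) = 11368760/10222903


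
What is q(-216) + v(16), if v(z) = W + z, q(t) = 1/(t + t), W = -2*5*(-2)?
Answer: 15551/432 ≈ 35.998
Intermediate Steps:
W = 20 (W = -10*(-2) = 20)
q(t) = 1/(2*t)
v(z) = 20 + z
q(-216) + v(16) = (½)/(-216) + (20 + 16) = (½)*(-1/216) + 36 = -1/432 + 36 = 15551/432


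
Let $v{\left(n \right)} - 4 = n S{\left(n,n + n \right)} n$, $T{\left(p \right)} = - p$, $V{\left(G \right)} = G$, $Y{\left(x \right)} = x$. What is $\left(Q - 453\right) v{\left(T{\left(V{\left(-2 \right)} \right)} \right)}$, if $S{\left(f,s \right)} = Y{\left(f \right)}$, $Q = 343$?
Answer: $-1320$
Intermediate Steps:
$S{\left(f,s \right)} = f$
$v{\left(n \right)} = 4 + n^{3}$ ($v{\left(n \right)} = 4 + n n n = 4 + n^{2} n = 4 + n^{3}$)
$\left(Q - 453\right) v{\left(T{\left(V{\left(-2 \right)} \right)} \right)} = \left(343 - 453\right) \left(4 + \left(\left(-1\right) \left(-2\right)\right)^{3}\right) = - 110 \left(4 + 2^{3}\right) = - 110 \left(4 + 8\right) = \left(-110\right) 12 = -1320$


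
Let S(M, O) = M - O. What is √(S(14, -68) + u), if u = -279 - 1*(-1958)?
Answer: √1761 ≈ 41.964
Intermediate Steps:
u = 1679 (u = -279 + 1958 = 1679)
√(S(14, -68) + u) = √((14 - 1*(-68)) + 1679) = √((14 + 68) + 1679) = √(82 + 1679) = √1761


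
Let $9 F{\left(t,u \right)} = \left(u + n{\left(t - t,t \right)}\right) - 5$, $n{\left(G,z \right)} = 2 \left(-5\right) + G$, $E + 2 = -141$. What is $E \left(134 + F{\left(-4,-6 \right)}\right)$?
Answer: $- \frac{56485}{3} \approx -18828.0$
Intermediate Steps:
$E = -143$ ($E = -2 - 141 = -143$)
$n{\left(G,z \right)} = -10 + G$
$F{\left(t,u \right)} = - \frac{5}{3} + \frac{u}{9}$ ($F{\left(t,u \right)} = \frac{\left(u + \left(-10 + \left(t - t\right)\right)\right) - 5}{9} = \frac{\left(u + \left(-10 + 0\right)\right) - 5}{9} = \frac{\left(u - 10\right) - 5}{9} = \frac{\left(-10 + u\right) - 5}{9} = \frac{-15 + u}{9} = - \frac{5}{3} + \frac{u}{9}$)
$E \left(134 + F{\left(-4,-6 \right)}\right) = - 143 \left(134 + \left(- \frac{5}{3} + \frac{1}{9} \left(-6\right)\right)\right) = - 143 \left(134 - \frac{7}{3}\right) = \left(-143\right) \frac{395}{3} = - \frac{56485}{3}$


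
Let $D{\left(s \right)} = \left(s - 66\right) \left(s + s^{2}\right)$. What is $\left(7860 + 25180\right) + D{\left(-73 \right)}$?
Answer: $-697544$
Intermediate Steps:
$D{\left(s \right)} = \left(-66 + s\right) \left(s + s^{2}\right)$
$\left(7860 + 25180\right) + D{\left(-73 \right)} = \left(7860 + 25180\right) - 73 \left(-66 + \left(-73\right)^{2} - -4745\right) = 33040 - 73 \left(-66 + 5329 + 4745\right) = 33040 - 730584 = -697544$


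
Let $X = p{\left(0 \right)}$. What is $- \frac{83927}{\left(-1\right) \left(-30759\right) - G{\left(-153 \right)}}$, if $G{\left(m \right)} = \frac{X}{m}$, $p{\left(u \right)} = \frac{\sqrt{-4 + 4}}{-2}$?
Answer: $- \frac{83927}{30759} \approx -2.7285$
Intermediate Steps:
$p{\left(u \right)} = 0$ ($p{\left(u \right)} = \sqrt{0} \left(- \frac{1}{2}\right) = 0 \left(- \frac{1}{2}\right) = 0$)
$X = 0$
$G{\left(m \right)} = 0$ ($G{\left(m \right)} = \frac{0}{m} = 0$)
$- \frac{83927}{\left(-1\right) \left(-30759\right) - G{\left(-153 \right)}} = - \frac{83927}{\left(-1\right) \left(-30759\right) - 0} = - \frac{83927}{30759 + 0} = - \frac{83927}{30759}$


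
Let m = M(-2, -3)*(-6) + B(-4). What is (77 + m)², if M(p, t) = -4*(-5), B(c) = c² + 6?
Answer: 441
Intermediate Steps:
B(c) = 6 + c²
M(p, t) = 20
m = -98 (m = 20*(-6) + (6 + (-4)²) = -120 + (6 + 16) = -120 + 22 = -98)
(77 + m)² = (77 - 98)² = (-21)² = 441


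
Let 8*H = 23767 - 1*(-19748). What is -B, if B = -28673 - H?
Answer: 272899/8 ≈ 34112.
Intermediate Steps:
H = 43515/8 (H = (23767 - 1*(-19748))/8 = (23767 + 19748)/8 = (⅛)*43515 = 43515/8 ≈ 5439.4)
B = -272899/8 (B = -28673 - 1*43515/8 = -28673 - 43515/8 = -272899/8 ≈ -34112.)
-B = -1*(-272899/8) = 272899/8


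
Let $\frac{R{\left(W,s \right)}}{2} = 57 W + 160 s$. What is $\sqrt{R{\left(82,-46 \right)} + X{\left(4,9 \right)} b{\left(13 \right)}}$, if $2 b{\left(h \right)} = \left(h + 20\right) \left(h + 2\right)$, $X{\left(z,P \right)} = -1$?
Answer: $\frac{i \sqrt{22478}}{2} \approx 74.963 i$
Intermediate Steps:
$R{\left(W,s \right)} = 114 W + 320 s$ ($R{\left(W,s \right)} = 2 \left(57 W + 160 s\right) = 114 W + 320 s$)
$b{\left(h \right)} = \frac{\left(2 + h\right) \left(20 + h\right)}{2}$ ($b{\left(h \right)} = \frac{\left(h + 20\right) \left(h + 2\right)}{2} = \frac{\left(20 + h\right) \left(2 + h\right)}{2} = \frac{\left(2 + h\right) \left(20 + h\right)}{2}$)
$\sqrt{R{\left(82,-46 \right)} + X{\left(4,9 \right)} b{\left(13 \right)}} = \sqrt{\left(114 \cdot 82 + 320 \left(-46\right)\right) - \left(20 + \frac{13^{2}}{2} + 11 \cdot 13\right)} = \sqrt{\left(9348 - 14720\right) - \left(20 + \frac{1}{2} \cdot 169 + 143\right)} = \sqrt{-5372 - \left(20 + \frac{169}{2} + 143\right)} = \sqrt{-5372 - \frac{495}{2}} = \sqrt{- \frac{11239}{2}} = \frac{i \sqrt{22478}}{2}$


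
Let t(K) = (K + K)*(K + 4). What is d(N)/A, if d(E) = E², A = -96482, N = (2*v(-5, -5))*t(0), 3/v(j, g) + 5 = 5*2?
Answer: 0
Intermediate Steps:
v(j, g) = ⅗ (v(j, g) = 3/(-5 + 5*2) = 3/(-5 + 10) = 3/5 = 3*(⅕) = ⅗)
t(K) = 2*K*(4 + K) (t(K) = (2*K)*(4 + K) = 2*K*(4 + K))
N = 0 (N = (2*(⅗))*(2*0*(4 + 0)) = 6*(2*0*4)/5 = (6/5)*0 = 0)
d(N)/A = 0²/(-96482) = 0*(-1/96482) = 0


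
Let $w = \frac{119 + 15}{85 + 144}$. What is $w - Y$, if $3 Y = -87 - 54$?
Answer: $\frac{10897}{229} \approx 47.585$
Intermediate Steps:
$Y = -47$ ($Y = \frac{-87 - 54}{3} = \frac{1}{3} \left(-141\right) = -47$)
$w = \frac{134}{229} \approx 0.58515$
$w - Y = \frac{134}{229} - -47 = \frac{134}{229} + 47 = \frac{10897}{229}$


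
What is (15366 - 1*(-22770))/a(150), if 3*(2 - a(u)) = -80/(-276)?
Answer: 3947076/197 ≈ 20036.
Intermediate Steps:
a(u) = 394/207 (a(u) = 2 - (-80)/(3*(-276)) = 2 - (-80)*(-1)/(3*276) = 2 - ⅓*20/69 = 2 - 20/207 = 394/207)
(15366 - 1*(-22770))/a(150) = (15366 - 1*(-22770))/(394/207) = (15366 + 22770)*(207/394) = 38136*(207/394) = 3947076/197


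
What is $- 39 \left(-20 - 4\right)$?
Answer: $936$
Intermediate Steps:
$- 39 \left(-20 - 4\right) = \left(-39\right) \left(-24\right) = 936$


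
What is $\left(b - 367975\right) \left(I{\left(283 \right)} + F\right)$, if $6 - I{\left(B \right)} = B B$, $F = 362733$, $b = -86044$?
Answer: $-128328470350$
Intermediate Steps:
$I{\left(B \right)} = 6 - B^{2}$ ($I{\left(B \right)} = 6 - B B = 6 - B^{2}$)
$\left(b - 367975\right) \left(I{\left(283 \right)} + F\right) = \left(-86044 - 367975\right) \left(\left(6 - 283^{2}\right) + 362733\right) = - 454019 \left(\left(6 - 80089\right) + 362733\right) = - 454019 \left(-80083 + 362733\right) = \left(-454019\right) 282650 = -128328470350$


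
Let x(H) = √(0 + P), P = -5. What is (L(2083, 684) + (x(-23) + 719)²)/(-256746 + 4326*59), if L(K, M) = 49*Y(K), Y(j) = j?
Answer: -206341/504 - 719*I*√5/756 ≈ -409.41 - 2.1266*I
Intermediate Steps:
x(H) = I*√5 (x(H) = √(0 - 5) = √(-5) = I*√5)
L(K, M) = 49*K
(L(2083, 684) + (x(-23) + 719)²)/(-256746 + 4326*59) = (49*2083 + (I*√5 + 719)²)/(-256746 + 4326*59) = (102067 + (719 + I*√5)²)/(-256746 + 255234) = (102067 + (719 + I*√5)²)/(-1512) = (102067 + (719 + I*√5)²)*(-1/1512) = -14581/216 - (719 + I*√5)²/1512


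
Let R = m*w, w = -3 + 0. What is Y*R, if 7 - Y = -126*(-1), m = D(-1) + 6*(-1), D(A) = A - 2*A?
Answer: -1785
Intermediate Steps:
D(A) = -A
m = -5 (m = -1*(-1) + 6*(-1) = 1 - 6 = -5)
w = -3
Y = -119 (Y = 7 - (-126)*(-1) = 7 - 1*126 = 7 - 126 = -119)
R = 15 (R = -5*(-3) = 15)
Y*R = -119*15 = -1785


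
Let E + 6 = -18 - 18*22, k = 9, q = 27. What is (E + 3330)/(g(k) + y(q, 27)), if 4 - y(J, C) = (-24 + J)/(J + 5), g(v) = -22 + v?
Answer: -320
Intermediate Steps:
y(J, C) = 4 - (-24 + J)/(5 + J) (y(J, C) = 4 - (-24 + J)/(J + 5) = 4 - (-24 + J)/(5 + J))
E = -420 (E = -6 + (-18 - 18*22) = -6 + (-18 - 396) = -6 - 414 = -420)
(E + 3330)/(g(k) + y(q, 27)) = (-420 + 3330)/((-22 + 9) + (44 + 3*27)/(5 + 27)) = 2910/(-13 + (44 + 81)/32) = 2910/(-13 + (1/32)*125) = 2910/(-13 + 125/32) = 2910/(-291/32) = 2910*(-32/291) = -320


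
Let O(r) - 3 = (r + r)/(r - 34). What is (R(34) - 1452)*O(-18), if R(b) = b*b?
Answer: -14208/13 ≈ -1092.9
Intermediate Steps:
O(r) = 3 + 2*r/(-34 + r) (O(r) = 3 + (r + r)/(r - 34) = 3 + (2*r)/(-34 + r) = 3 + 2*r/(-34 + r))
R(b) = b**2
(R(34) - 1452)*O(-18) = (34**2 - 1452)*((-102 + 5*(-18))/(-34 - 18)) = (1156 - 1452)*((-102 - 90)/(-52)) = -(-74)*(-192)/13 = -296*48/13 = -14208/13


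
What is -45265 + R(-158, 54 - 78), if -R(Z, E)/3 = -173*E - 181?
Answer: -57178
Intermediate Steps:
R(Z, E) = 543 + 519*E (R(Z, E) = -3*(-173*E - 181) = -3*(-181 - 173*E) = 543 + 519*E)
-45265 + R(-158, 54 - 78) = -45265 + (543 + 519*(54 - 78)) = -45265 + (543 + 519*(-24)) = -45265 + (543 - 12456) = -45265 - 11913 = -57178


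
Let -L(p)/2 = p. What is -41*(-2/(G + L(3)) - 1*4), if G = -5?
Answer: 1722/11 ≈ 156.55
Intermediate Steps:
L(p) = -2*p
-41*(-2/(G + L(3)) - 1*4) = -41*(-2/(-5 - 2*3) - 1*4) = -41*(-2/(-5 - 6) - 4) = -41*(-2/(-11) - 4) = -41*(-1/11*(-2) - 4) = -41*(2/11 - 4) = -41*(-42/11) = 1722/11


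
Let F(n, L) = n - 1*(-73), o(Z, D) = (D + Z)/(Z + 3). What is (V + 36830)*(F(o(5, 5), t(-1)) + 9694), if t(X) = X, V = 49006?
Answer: 838467507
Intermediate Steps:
o(Z, D) = (D + Z)/(3 + Z)
F(n, L) = 73 + n (F(n, L) = n + 73 = 73 + n)
(V + 36830)*(F(o(5, 5), t(-1)) + 9694) = (49006 + 36830)*((73 + (5 + 5)/(3 + 5)) + 9694) = 85836*((73 + 10/8) + 9694) = 85836*((73 + (⅛)*10) + 9694) = 85836*((73 + 5/4) + 9694) = 85836*(297/4 + 9694) = 85836*(39073/4) = 838467507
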